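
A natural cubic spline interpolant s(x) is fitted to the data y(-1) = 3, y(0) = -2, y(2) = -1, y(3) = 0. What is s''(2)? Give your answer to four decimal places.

Write M_i for s''(x_i). With h_i = 1, 2, 1 and divided differences Δ_i = -5, 1/2, 1, the continuity of s' gives the tridiagonal system
  1·M_0 + 6·M_1 + 2·M_2 = 6(Δ_1 - Δ_0) = 33
  2·M_1 + 6·M_2 + 1·M_3 = 6(Δ_2 - Δ_1) = 3
Natural end conditions: M_0 = M_3 = 0.
Hence M_0 = 0, M_1 = 6, M_2 = -3/2, M_3 = 0.

-1.5000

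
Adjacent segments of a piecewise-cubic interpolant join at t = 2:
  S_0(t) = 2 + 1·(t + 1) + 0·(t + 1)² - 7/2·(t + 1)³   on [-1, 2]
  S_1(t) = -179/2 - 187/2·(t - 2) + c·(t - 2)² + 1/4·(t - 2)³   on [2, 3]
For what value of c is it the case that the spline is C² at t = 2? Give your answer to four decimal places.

-31.5000

S_0''(t) = 0 - 21·(t + 1), so S_0''(2) = -63. On the right, S_1''(2) = 2c, so c = -63/2.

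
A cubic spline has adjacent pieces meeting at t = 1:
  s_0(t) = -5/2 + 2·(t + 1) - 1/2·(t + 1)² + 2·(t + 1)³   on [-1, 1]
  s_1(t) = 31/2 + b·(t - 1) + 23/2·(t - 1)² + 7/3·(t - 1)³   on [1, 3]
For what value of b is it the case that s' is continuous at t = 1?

24

s_0'(t) = 2 - 1·(t + 1) + 6·(t + 1)², so s_0'(1) = 24. On the right, s_1'(1) = b, so b = 24.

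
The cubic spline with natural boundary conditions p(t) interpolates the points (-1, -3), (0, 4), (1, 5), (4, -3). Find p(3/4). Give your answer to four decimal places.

With M_i denoting the second derivative at x_i, h_i = 1, 1, 3, and Δ_i = (y_(i+1) − y_i)/h_i = 7, 1, -8/3:
  1·M_0 + 4·M_1 + 1·M_2 = 6(Δ_1 - Δ_0) = -36
  1·M_1 + 8·M_2 + 3·M_3 = 6(Δ_2 - Δ_1) = -22
Natural end conditions: M_0 = M_3 = 0.
Solving: M_0 = 0, M_1 = -266/31, M_2 = -52/31, M_3 = 0.
On [0, 1], p(t) = 4 + 385/93·t - 133/31·t² + 107/93·t³.
With t = 3/4: p(3/4) = 10271/1984.

5.1769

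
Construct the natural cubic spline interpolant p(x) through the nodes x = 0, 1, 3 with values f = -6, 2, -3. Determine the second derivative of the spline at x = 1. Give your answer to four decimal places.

-10.5000

Put m_i = p'' at the i-th knot. Here h = (1, 2) and Δ = (8, -5/2), so the interior equations h_(i-1)·m_(i-1) + 2(h_(i-1)+h_i)·m_i + h_i·m_(i+1) = 6(Δ_i − Δ_(i-1)) read
  1·m_0 + 6·m_1 + 2·m_2 = 6(Δ_1 - Δ_0) = -63
Natural end conditions: m_0 = m_2 = 0.
Solving: m_0 = 0, m_1 = -21/2, m_2 = 0.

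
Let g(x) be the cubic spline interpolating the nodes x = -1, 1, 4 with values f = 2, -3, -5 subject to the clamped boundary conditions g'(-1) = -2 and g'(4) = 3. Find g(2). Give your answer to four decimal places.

-5.3630

Let m_i = g''(x_i). Step sizes h_i = 2, 3; slopes of the chords Δ_i = (y_(i+1) - y_i)/h_i = -5/2, -2/3.
  2·m_0 + 10·m_1 + 3·m_2 = 6(Δ_1 - Δ_0) = 11
Clamped end conditions give two more equations: 2h_0·m_0 + h_0·m_1 = 6(Δ_0 - g'(-1)) = -3 and h_1·m_1 + 2h_1·m_2 = 6(g'(4) - Δ_1) = 22.
Forward elimination and back-substitution give m_0 = -17/20, m_1 = 1/5, m_2 = 107/30.
On [1, 4], g(x) = -3 - 53/20·(x - 1) + 1/10·(x - 1)² + 101/540·(x - 1)³.
With (x - 1) = 1: g(2) = -724/135.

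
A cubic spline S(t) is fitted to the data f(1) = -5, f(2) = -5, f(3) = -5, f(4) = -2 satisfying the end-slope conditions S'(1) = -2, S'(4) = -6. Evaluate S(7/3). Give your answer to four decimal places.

-5.3556

Write m_i for S''(x_i). With h_i = 1, 1, 1 and divided differences Δ_i = 0, 0, 3, the continuity of S' gives the tridiagonal system
  1·m_0 + 4·m_1 + 1·m_2 = 6(Δ_1 - Δ_0) = 0
  1·m_1 + 4·m_2 + 1·m_3 = 6(Δ_2 - Δ_1) = 18
Clamped end conditions give two more equations: 2h_0·m_0 + h_0·m_1 = 6(Δ_0 - S'(1)) = 12 and h_2·m_2 + 2h_2·m_3 = 6(S'(4) - Δ_2) = -54.
Solving the tridiagonal system: m_0 = 134/15, m_1 = -88/15, m_2 = 218/15, m_3 = -514/15.
On [2, 3], S(t) = -5 - 7/15·(t - 2) - 44/15·(t - 2)² + 17/5·(t - 2)³.
With (t - 2) = 1/3: S(7/3) = -241/45.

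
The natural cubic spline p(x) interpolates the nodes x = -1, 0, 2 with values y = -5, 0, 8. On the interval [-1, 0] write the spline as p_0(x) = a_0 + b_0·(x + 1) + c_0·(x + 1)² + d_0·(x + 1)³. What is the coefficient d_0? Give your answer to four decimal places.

-0.1667

Put σ_i = p'' at the i-th knot. Here h = (1, 2) and Δ = (5, 4), so the interior equations h_(i-1)·σ_(i-1) + 2(h_(i-1)+h_i)·σ_i + h_i·σ_(i+1) = 6(Δ_i − Δ_(i-1)) read
  1·σ_0 + 6·σ_1 + 2·σ_2 = 6(Δ_1 - Δ_0) = -6
Natural end conditions: σ_0 = σ_2 = 0.
Forward elimination and back-substitution give σ_0 = 0, σ_1 = -1, σ_2 = 0.
On [-1, 0], with p_0(x) = a_0 + b_0·(x + 1) + c_0·(x + 1)² + d_0·(x + 1)³: c_0 = σ_0/2 = 0, d_0 = (σ_1 - σ_0)/(6h_0) = -1/6, b_0 = Δ_0 - h_0(2σ_0 + σ_1)/6 = 31/6.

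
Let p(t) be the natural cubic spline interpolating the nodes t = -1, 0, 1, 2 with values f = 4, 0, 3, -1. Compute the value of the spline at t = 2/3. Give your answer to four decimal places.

With M_i denoting the second derivative at x_i, h_i = 1, 1, 1, and Δ_i = (y_(i+1) − y_i)/h_i = -4, 3, -4:
  1·M_0 + 4·M_1 + 1·M_2 = 6(Δ_1 - Δ_0) = 42
  1·M_1 + 4·M_2 + 1·M_3 = 6(Δ_2 - Δ_1) = -42
Natural end conditions: M_0 = M_3 = 0.
Solving: M_0 = 0, M_1 = 14, M_2 = -14, M_3 = 0.
On [0, 1], p(t) = 0 + 2/3·t + 7·t² - 14/3·t³.
With t = 2/3: p(2/3) = 176/81.

2.1728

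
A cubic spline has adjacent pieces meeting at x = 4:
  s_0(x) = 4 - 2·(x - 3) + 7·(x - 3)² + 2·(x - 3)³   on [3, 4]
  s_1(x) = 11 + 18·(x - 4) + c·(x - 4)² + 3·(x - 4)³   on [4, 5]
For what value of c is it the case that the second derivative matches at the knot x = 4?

s_0''(x) = 14 + 12·(x - 3), so s_0''(4) = 26. On the right, s_1''(4) = 2c, so c = 13.

13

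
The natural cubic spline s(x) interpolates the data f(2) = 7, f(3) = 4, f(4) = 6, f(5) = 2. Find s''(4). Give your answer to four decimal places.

-11.6000

Let σ_i = s''(x_i). Step sizes h_i = 1, 1, 1; slopes of the chords Δ_i = (y_(i+1) - y_i)/h_i = -3, 2, -4.
  1·σ_0 + 4·σ_1 + 1·σ_2 = 6(Δ_1 - Δ_0) = 30
  1·σ_1 + 4·σ_2 + 1·σ_3 = 6(Δ_2 - Δ_1) = -36
Natural end conditions: σ_0 = σ_3 = 0.
Hence σ_0 = 0, σ_1 = 52/5, σ_2 = -58/5, σ_3 = 0.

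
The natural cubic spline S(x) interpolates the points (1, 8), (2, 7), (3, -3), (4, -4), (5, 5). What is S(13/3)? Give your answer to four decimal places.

-1.6944

With M_i denoting the second derivative at x_i, h_i = 1, 1, 1, 1, and Δ_i = (y_(i+1) − y_i)/h_i = -1, -10, -1, 9:
  1·M_0 + 4·M_1 + 1·M_2 = 6(Δ_1 - Δ_0) = -54
  1·M_1 + 4·M_2 + 1·M_3 = 6(Δ_2 - Δ_1) = 54
  1·M_2 + 4·M_3 + 1·M_4 = 6(Δ_3 - Δ_2) = 60
Natural end conditions: M_0 = M_4 = 0.
Solving: M_0 = 0, M_1 = -69/4, M_2 = 15, M_3 = 45/4, M_4 = 0.
On [4, 5], S(x) = -4 + 21/4·(x - 4) + 45/8·(x - 4)² - 15/8·(x - 4)³.
With (x - 4) = 1/3: S(13/3) = -61/36.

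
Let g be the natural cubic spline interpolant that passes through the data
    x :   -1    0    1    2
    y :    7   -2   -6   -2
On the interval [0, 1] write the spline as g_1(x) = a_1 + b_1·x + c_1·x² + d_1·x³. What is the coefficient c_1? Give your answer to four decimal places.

2.4000

Put σ_i = g'' at the i-th knot. Here h = (1, 1, 1) and Δ = (-9, -4, 4), so the interior equations h_(i-1)·σ_(i-1) + 2(h_(i-1)+h_i)·σ_i + h_i·σ_(i+1) = 6(Δ_i − Δ_(i-1)) read
  1·σ_0 + 4·σ_1 + 1·σ_2 = 6(Δ_1 - Δ_0) = 30
  1·σ_1 + 4·σ_2 + 1·σ_3 = 6(Δ_2 - Δ_1) = 48
Natural end conditions: σ_0 = σ_3 = 0.
Hence σ_0 = 0, σ_1 = 24/5, σ_2 = 54/5, σ_3 = 0.
On [0, 1], with g_1(x) = a_1 + b_1·x + c_1·x² + d_1·x³: c_1 = σ_1/2 = 12/5, d_1 = (σ_2 - σ_1)/(6h_1) = 1, b_1 = Δ_1 - h_1(2σ_1 + σ_2)/6 = -37/5.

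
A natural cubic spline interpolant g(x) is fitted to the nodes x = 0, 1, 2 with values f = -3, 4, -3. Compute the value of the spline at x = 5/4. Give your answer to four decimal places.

3.3984

Write M_i for g''(x_i). With h_i = 1, 1 and divided differences Δ_i = 7, -7, the continuity of g' gives the tridiagonal system
  1·M_0 + 4·M_1 + 1·M_2 = 6(Δ_1 - Δ_0) = -84
Natural end conditions: M_0 = M_2 = 0.
Solving the tridiagonal system: M_0 = 0, M_1 = -21, M_2 = 0.
On [1, 2], g(x) = 4 + 0·(x - 1) - 21/2·(x - 1)² + 7/2·(x - 1)³.
With (x - 1) = 1/4: g(5/4) = 435/128.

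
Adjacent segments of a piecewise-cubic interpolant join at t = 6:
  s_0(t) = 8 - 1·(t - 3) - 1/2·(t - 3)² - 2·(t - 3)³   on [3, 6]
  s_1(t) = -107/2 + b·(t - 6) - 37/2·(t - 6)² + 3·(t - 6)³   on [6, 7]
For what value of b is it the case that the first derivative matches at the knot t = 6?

-58

s_0'(t) = -1 - 1·(t - 3) - 6·(t - 3)², so s_0'(6) = -58. On the right, s_1'(6) = b, so b = -58.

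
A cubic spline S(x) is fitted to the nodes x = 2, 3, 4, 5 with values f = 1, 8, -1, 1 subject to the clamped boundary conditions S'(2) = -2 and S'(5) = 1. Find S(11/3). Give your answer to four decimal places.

Let σ_i = S''(x_i). Step sizes h_i = 1, 1, 1; slopes of the chords Δ_i = (y_(i+1) - y_i)/h_i = 7, -9, 2.
  1·σ_0 + 4·σ_1 + 1·σ_2 = 6(Δ_1 - Δ_0) = -96
  1·σ_1 + 4·σ_2 + 1·σ_3 = 6(Δ_2 - Δ_1) = 66
Clamped end conditions give two more equations: 2h_0·σ_0 + h_0·σ_1 = 6(Δ_0 - S'(2)) = 54 and h_2·σ_2 + 2h_2·σ_3 = 6(S'(5) - Δ_2) = -6.
Hence σ_0 = 246/5, σ_1 = -222/5, σ_2 = 162/5, σ_3 = -96/5.
On [3, 4], S(x) = 8 + 2/5·(x - 3) - 111/5·(x - 3)² + 64/5·(x - 3)³.
With (x - 3) = 2/3: S(11/3) = 296/135.

2.1926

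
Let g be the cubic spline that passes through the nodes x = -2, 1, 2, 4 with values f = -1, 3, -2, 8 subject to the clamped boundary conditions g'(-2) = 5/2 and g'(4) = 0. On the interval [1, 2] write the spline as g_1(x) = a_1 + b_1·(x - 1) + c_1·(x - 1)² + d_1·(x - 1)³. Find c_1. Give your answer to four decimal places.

Let M_i = g''(x_i). Step sizes h_i = 3, 1, 2; slopes of the chords Δ_i = (y_(i+1) - y_i)/h_i = 4/3, -5, 5.
  3·M_0 + 8·M_1 + 1·M_2 = 6(Δ_1 - Δ_0) = -38
  1·M_1 + 6·M_2 + 2·M_3 = 6(Δ_2 - Δ_1) = 60
Clamped end conditions give two more equations: 2h_0·M_0 + h_0·M_1 = 6(Δ_0 - g'(-2)) = -7 and h_2·M_2 + 2h_2·M_3 = 6(g'(4) - Δ_2) = -30.
Solving: M_0 = 58/21, M_1 = -55/7, M_2 = 116/7, M_3 = -221/14.
On [1, 2], with g_1(x) = a_1 + b_1·(x - 1) + c_1·(x - 1)² + d_1·(x - 1)³: c_1 = M_1/2 = -55/14, d_1 = (M_2 - M_1)/(6h_1) = 57/14, b_1 = Δ_1 - h_1(2M_1 + M_2)/6 = -36/7.

-3.9286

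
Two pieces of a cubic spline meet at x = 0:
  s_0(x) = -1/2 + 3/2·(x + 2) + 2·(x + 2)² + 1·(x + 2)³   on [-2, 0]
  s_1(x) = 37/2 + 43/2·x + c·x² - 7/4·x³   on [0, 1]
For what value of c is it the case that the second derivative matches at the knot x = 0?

s_0''(x) = 4 + 6·(x + 2), so s_0''(0) = 16. On the right, s_1''(0) = 2c, so c = 8.

8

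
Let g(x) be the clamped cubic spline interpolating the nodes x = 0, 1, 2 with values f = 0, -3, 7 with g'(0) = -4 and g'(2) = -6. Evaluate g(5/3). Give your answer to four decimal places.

Write m_i for g''(x_i). With h_i = 1, 1 and divided differences Δ_i = -3, 10, the continuity of g' gives the tridiagonal system
  1·m_0 + 4·m_1 + 1·m_2 = 6(Δ_1 - Δ_0) = 78
Clamped end conditions give two more equations: 2h_0·m_0 + h_0·m_1 = 6(Δ_0 - g'(0)) = 6 and h_1·m_1 + 2h_1·m_2 = 6(g'(2) - Δ_1) = -96.
Solving: m_0 = -35/2, m_1 = 41, m_2 = -137/2.
On [1, 2], g(x) = -3 + 31/4·(x - 1) + 41/2·(x - 1)² - 73/4·(x - 1)³.
With (x - 1) = 2/3: g(5/3) = 317/54.

5.8704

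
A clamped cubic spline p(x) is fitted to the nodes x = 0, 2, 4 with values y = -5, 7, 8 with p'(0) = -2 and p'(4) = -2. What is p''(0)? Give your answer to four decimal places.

Write σ_i for p''(x_i). With h_i = 2, 2 and divided differences Δ_i = 6, 1/2, the continuity of p' gives the tridiagonal system
  2·σ_0 + 8·σ_1 + 2·σ_2 = 6(Δ_1 - Δ_0) = -33
Clamped end conditions give two more equations: 2h_0·σ_0 + h_0·σ_1 = 6(Δ_0 - p'(0)) = 48 and h_1·σ_1 + 2h_1·σ_2 = 6(p'(4) - Δ_1) = -15.
Solving: σ_0 = 129/8, σ_1 = -33/4, σ_2 = 3/8.

16.1250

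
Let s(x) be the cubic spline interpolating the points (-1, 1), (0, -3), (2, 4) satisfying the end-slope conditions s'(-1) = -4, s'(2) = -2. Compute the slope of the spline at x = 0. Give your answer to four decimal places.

-0.5833

Let m_i = s''(x_i). Step sizes h_i = 1, 2; slopes of the chords Δ_i = (y_(i+1) - y_i)/h_i = -4, 7/2.
  1·m_0 + 6·m_1 + 2·m_2 = 6(Δ_1 - Δ_0) = 45
Clamped end conditions give two more equations: 2h_0·m_0 + h_0·m_1 = 6(Δ_0 - s'(-1)) = 0 and h_1·m_1 + 2h_1·m_2 = 6(s'(2) - Δ_1) = -33.
Solving: m_0 = -41/6, m_1 = 41/3, m_2 = -181/12.
On [0, 2], s'(x) = b_1 + 2c_1·x + 3d_1·x² with b_1 = Δ_1 - h_1(2m_1 + m_2)/6 = -7/12, c_1 = m_1/2 = 41/6, d_1 = (m_2 - m_1)/(6h_1) = -115/48. So s'(0) = -7/12.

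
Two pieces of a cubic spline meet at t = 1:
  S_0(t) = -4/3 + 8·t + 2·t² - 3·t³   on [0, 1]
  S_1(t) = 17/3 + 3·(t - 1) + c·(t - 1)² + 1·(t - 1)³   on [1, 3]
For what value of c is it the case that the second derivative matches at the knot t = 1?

S_0''(t) = 4 - 18·t, so S_0''(1) = -14. On the right, S_1''(1) = 2c, so c = -7.

-7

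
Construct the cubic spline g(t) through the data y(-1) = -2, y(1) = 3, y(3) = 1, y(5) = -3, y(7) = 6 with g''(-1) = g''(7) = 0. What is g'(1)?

1

Put M_i = g'' at the i-th knot. Here h = (2, 2, 2, 2) and Δ = (5/2, -1, -2, 9/2), so the interior equations h_(i-1)·M_(i-1) + 2(h_(i-1)+h_i)·M_i + h_i·M_(i+1) = 6(Δ_i − Δ_(i-1)) read
  2·M_0 + 8·M_1 + 2·M_2 = 6(Δ_1 - Δ_0) = -21
  2·M_1 + 8·M_2 + 2·M_3 = 6(Δ_2 - Δ_1) = -6
  2·M_2 + 8·M_3 + 2·M_4 = 6(Δ_3 - Δ_2) = 39
Natural end conditions: M_0 = M_4 = 0.
Forward elimination and back-substitution give M_0 = 0, M_1 = -9/4, M_2 = -3/2, M_3 = 21/4, M_4 = 0.
On [1, 3], g'(t) = b_1 + 2c_1·(t - 1) + 3d_1·(t - 1)² with b_1 = Δ_1 - h_1(2M_1 + M_2)/6 = 1, c_1 = M_1/2 = -9/8, d_1 = (M_2 - M_1)/(6h_1) = 1/16. So g'(1) = 1.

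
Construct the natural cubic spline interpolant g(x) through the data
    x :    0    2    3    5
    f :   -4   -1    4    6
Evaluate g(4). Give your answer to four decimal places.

With m_i denoting the second derivative at x_i, h_i = 2, 1, 2, and Δ_i = (y_(i+1) − y_i)/h_i = 3/2, 5, 1:
  2·m_0 + 6·m_1 + 1·m_2 = 6(Δ_1 - Δ_0) = 21
  1·m_1 + 6·m_2 + 2·m_3 = 6(Δ_2 - Δ_1) = -24
Natural end conditions: m_0 = m_3 = 0.
Solving: m_0 = 0, m_1 = 30/7, m_2 = -33/7, m_3 = 0.
On [3, 5], g(x) = 4 + 29/7·(x - 3) - 33/14·(x - 3)² + 11/28·(x - 3)³.
With (x - 3) = 1: g(4) = 173/28.

6.1786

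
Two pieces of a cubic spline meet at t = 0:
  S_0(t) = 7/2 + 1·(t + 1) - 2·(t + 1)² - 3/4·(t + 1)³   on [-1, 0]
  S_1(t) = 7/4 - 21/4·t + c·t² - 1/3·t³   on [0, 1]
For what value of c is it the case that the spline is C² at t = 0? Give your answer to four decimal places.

S_0''(t) = -4 - 9/2·(t + 1), so S_0''(0) = -17/2. On the right, S_1''(0) = 2c, so c = -17/4.

-4.2500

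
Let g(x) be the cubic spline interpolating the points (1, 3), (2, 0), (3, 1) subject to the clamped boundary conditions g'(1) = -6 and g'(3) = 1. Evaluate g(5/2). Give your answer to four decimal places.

0.3438

Let m_i = g''(x_i). Step sizes h_i = 1, 1; slopes of the chords Δ_i = (y_(i+1) - y_i)/h_i = -3, 1.
  1·m_0 + 4·m_1 + 1·m_2 = 6(Δ_1 - Δ_0) = 24
Clamped end conditions give two more equations: 2h_0·m_0 + h_0·m_1 = 6(Δ_0 - g'(1)) = 18 and h_1·m_1 + 2h_1·m_2 = 6(g'(3) - Δ_1) = 0.
Hence m_0 = 13/2, m_1 = 5, m_2 = -5/2.
On [2, 3], g(x) = 0 - 1/4·(x - 2) + 5/2·(x - 2)² - 5/4·(x - 2)³.
With (x - 2) = 1/2: g(5/2) = 11/32.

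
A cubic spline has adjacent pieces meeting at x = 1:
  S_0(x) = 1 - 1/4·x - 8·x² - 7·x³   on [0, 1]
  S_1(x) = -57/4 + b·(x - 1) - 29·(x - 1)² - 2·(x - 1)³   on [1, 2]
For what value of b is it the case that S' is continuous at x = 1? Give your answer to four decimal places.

-37.2500

S_0'(x) = -1/4 - 16·x - 21·x², so S_0'(1) = -149/4. On the right, S_1'(1) = b, so b = -149/4.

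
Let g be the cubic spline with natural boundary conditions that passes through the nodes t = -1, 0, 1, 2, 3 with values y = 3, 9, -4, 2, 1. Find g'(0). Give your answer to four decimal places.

With σ_i denoting the second derivative at x_i, h_i = 1, 1, 1, 1, and Δ_i = (y_(i+1) − y_i)/h_i = 6, -13, 6, -1:
  1·σ_0 + 4·σ_1 + 1·σ_2 = 6(Δ_1 - Δ_0) = -114
  1·σ_1 + 4·σ_2 + 1·σ_3 = 6(Δ_2 - Δ_1) = 114
  1·σ_2 + 4·σ_3 + 1·σ_4 = 6(Δ_3 - Δ_2) = -42
Natural end conditions: σ_0 = σ_4 = 0.
Hence σ_0 = 0, σ_1 = -276/7, σ_2 = 306/7, σ_3 = -150/7, σ_4 = 0.
On [0, 1], g'(t) = b_1 + 2c_1·t + 3d_1·t² with b_1 = Δ_1 - h_1(2σ_1 + σ_2)/6 = -50/7, c_1 = σ_1/2 = -138/7, d_1 = (σ_2 - σ_1)/(6h_1) = 97/7. So g'(0) = -50/7.

-7.1429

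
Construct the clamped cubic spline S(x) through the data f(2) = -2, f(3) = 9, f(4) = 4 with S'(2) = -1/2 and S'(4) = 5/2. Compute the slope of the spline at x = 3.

With σ_i denoting the second derivative at x_i, h_i = 1, 1, and Δ_i = (y_(i+1) − y_i)/h_i = 11, -5:
  1·σ_0 + 4·σ_1 + 1·σ_2 = 6(Δ_1 - Δ_0) = -96
Clamped end conditions give two more equations: 2h_0·σ_0 + h_0·σ_1 = 6(Δ_0 - S'(2)) = 69 and h_1·σ_1 + 2h_1·σ_2 = 6(S'(4) - Δ_1) = 45.
Forward elimination and back-substitution give σ_0 = 60, σ_1 = -51, σ_2 = 48.
On [3, 4], S'(x) = b_1 + 2c_1·(x - 3) + 3d_1·(x - 3)² with b_1 = Δ_1 - h_1(2σ_1 + σ_2)/6 = 4, c_1 = σ_1/2 = -51/2, d_1 = (σ_2 - σ_1)/(6h_1) = 33/2. So S'(3) = 4.

4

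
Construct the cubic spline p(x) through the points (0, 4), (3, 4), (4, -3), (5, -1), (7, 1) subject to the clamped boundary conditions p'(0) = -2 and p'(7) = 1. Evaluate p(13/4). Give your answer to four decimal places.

2.1278

Let M_i = p''(x_i). Step sizes h_i = 3, 1, 1, 2; slopes of the chords Δ_i = (y_(i+1) - y_i)/h_i = 0, -7, 2, 1.
  3·M_0 + 8·M_1 + 1·M_2 = 6(Δ_1 - Δ_0) = -42
  1·M_1 + 4·M_2 + 1·M_3 = 6(Δ_2 - Δ_1) = 54
  1·M_2 + 6·M_3 + 2·M_4 = 6(Δ_3 - Δ_2) = -6
Clamped end conditions give two more equations: 2h_0·M_0 + h_0·M_1 = 6(Δ_0 - p'(0)) = 12 and h_3·M_3 + 2h_3·M_4 = 6(p'(7) - Δ_3) = 0.
Solving: M_0 = 554/79, M_1 = -792/79, M_2 = 1356/79, M_3 = -366/79, M_4 = 183/79.
On [3, 4], p(x) = 4 - 515/79·(x - 3) - 396/79·(x - 3)² + 358/79·(x - 3)³.
With (x - 3) = 1/4: p(13/4) = 5379/2528.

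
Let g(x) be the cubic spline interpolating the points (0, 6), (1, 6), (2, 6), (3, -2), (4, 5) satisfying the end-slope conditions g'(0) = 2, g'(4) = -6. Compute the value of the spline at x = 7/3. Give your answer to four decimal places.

Put M_i = g'' at the i-th knot. Here h = (1, 1, 1, 1) and Δ = (0, 0, -8, 7), so the interior equations h_(i-1)·M_(i-1) + 2(h_(i-1)+h_i)·M_i + h_i·M_(i+1) = 6(Δ_i − Δ_(i-1)) read
  1·M_0 + 4·M_1 + 1·M_2 = 6(Δ_1 - Δ_0) = 0
  1·M_1 + 4·M_2 + 1·M_3 = 6(Δ_2 - Δ_1) = -48
  1·M_2 + 4·M_3 + 1·M_4 = 6(Δ_3 - Δ_2) = 90
Clamped end conditions give two more equations: 2h_0·M_0 + h_0·M_1 = 6(Δ_0 - g'(0)) = -12 and h_3·M_3 + 2h_3·M_4 = 6(g'(4) - Δ_3) = -78.
Hence M_0 = -293/28, M_1 = 125/14, M_2 = -101/4, M_3 = 617/14, M_4 = -1709/28.
On [2, 3], g(x) = 6 - 97/14·(x - 2) - 101/8·(x - 2)² + 647/56·(x - 2)³.
With (x - 2) = 1/3: g(7/3) = 2053/756.

2.7156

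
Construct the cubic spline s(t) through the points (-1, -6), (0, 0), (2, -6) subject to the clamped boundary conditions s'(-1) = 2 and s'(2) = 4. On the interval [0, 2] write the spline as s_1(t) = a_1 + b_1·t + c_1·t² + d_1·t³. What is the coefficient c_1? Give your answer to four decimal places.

Let σ_i = s''(x_i). Step sizes h_i = 1, 2; slopes of the chords Δ_i = (y_(i+1) - y_i)/h_i = 6, -3.
  1·σ_0 + 6·σ_1 + 2·σ_2 = 6(Δ_1 - Δ_0) = -54
Clamped end conditions give two more equations: 2h_0·σ_0 + h_0·σ_1 = 6(Δ_0 - s'(-1)) = 24 and h_1·σ_1 + 2h_1·σ_2 = 6(s'(2) - Δ_1) = 42.
Forward elimination and back-substitution give σ_0 = 65/3, σ_1 = -58/3, σ_2 = 121/6.
On [0, 2], with s_1(t) = a_1 + b_1·t + c_1·t² + d_1·t³: c_1 = σ_1/2 = -29/3, d_1 = (σ_2 - σ_1)/(6h_1) = 79/24, b_1 = Δ_1 - h_1(2σ_1 + σ_2)/6 = 19/6.

-9.6667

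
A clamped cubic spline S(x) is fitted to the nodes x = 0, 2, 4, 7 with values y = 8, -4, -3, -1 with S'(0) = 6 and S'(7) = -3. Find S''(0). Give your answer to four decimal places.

Write m_i for S''(x_i). With h_i = 2, 2, 3 and divided differences Δ_i = -6, 1/2, 2/3, the continuity of S' gives the tridiagonal system
  2·m_0 + 8·m_1 + 2·m_2 = 6(Δ_1 - Δ_0) = 39
  2·m_1 + 10·m_2 + 3·m_3 = 6(Δ_2 - Δ_1) = 1
Clamped end conditions give two more equations: 2h_0·m_0 + h_0·m_1 = 6(Δ_0 - S'(0)) = -72 and h_2·m_2 + 2h_2·m_3 = 6(S'(7) - Δ_2) = -22.
Solving the tridiagonal system: m_0 = -1741/74, m_1 = 409/37, m_2 = -44/37, m_3 = -341/111.

-23.5270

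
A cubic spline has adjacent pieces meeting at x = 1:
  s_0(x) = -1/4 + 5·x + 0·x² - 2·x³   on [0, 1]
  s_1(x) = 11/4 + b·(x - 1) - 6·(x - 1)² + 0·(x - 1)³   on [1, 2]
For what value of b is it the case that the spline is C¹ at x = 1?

-1

s_0'(x) = 5 + 0·x - 6·x², so s_0'(1) = -1. On the right, s_1'(1) = b, so b = -1.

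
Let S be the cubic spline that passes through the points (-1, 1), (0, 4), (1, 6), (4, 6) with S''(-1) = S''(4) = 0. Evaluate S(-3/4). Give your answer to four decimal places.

1.7954

Let M_i = S''(x_i). Step sizes h_i = 1, 1, 3; slopes of the chords Δ_i = (y_(i+1) - y_i)/h_i = 3, 2, 0.
  1·M_0 + 4·M_1 + 1·M_2 = 6(Δ_1 - Δ_0) = -6
  1·M_1 + 8·M_2 + 3·M_3 = 6(Δ_2 - Δ_1) = -12
Natural end conditions: M_0 = M_3 = 0.
Solving the tridiagonal system: M_0 = 0, M_1 = -36/31, M_2 = -42/31, M_3 = 0.
On [-1, 0], S(x) = 1 + 99/31·(x + 1) + 0·(x + 1)² - 6/31·(x + 1)³.
With (x + 1) = 1/4: S(-3/4) = 1781/992.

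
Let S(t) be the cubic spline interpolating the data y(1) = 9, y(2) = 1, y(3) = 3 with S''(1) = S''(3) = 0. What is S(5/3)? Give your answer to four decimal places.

2.7407

With M_i denoting the second derivative at x_i, h_i = 1, 1, and Δ_i = (y_(i+1) − y_i)/h_i = -8, 2:
  1·M_0 + 4·M_1 + 1·M_2 = 6(Δ_1 - Δ_0) = 60
Natural end conditions: M_0 = M_2 = 0.
Hence M_0 = 0, M_1 = 15, M_2 = 0.
On [1, 2], S(t) = 9 - 21/2·(t - 1) + 0·(t - 1)² + 5/2·(t - 1)³.
With (t - 1) = 2/3: S(5/3) = 74/27.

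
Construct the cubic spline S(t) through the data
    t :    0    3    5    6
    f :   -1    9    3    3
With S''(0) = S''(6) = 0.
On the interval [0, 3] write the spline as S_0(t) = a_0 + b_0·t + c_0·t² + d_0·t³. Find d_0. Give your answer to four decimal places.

Put M_i = S'' at the i-th knot. Here h = (3, 2, 1) and Δ = (10/3, -3, 0), so the interior equations h_(i-1)·M_(i-1) + 2(h_(i-1)+h_i)·M_i + h_i·M_(i+1) = 6(Δ_i − Δ_(i-1)) read
  3·M_0 + 10·M_1 + 2·M_2 = 6(Δ_1 - Δ_0) = -38
  2·M_1 + 6·M_2 + 1·M_3 = 6(Δ_2 - Δ_1) = 18
Natural end conditions: M_0 = M_3 = 0.
Solving the tridiagonal system: M_0 = 0, M_1 = -33/7, M_2 = 32/7, M_3 = 0.
On [0, 3], with S_0(t) = a_0 + b_0·t + c_0·t² + d_0·t³: c_0 = M_0/2 = 0, d_0 = (M_1 - M_0)/(6h_0) = -11/42, b_0 = Δ_0 - h_0(2M_0 + M_1)/6 = 239/42.

-0.2619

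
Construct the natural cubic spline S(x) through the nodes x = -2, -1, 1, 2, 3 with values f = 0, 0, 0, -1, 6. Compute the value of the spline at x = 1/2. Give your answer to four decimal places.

Let σ_i = S''(x_i). Step sizes h_i = 1, 2, 1, 1; slopes of the chords Δ_i = (y_(i+1) - y_i)/h_i = 0, 0, -1, 7.
  1·σ_0 + 6·σ_1 + 2·σ_2 = 6(Δ_1 - Δ_0) = 0
  2·σ_1 + 6·σ_2 + 1·σ_3 = 6(Δ_2 - Δ_1) = -6
  1·σ_2 + 4·σ_3 + 1·σ_4 = 6(Δ_3 - Δ_2) = 48
Natural end conditions: σ_0 = σ_4 = 0.
Solving: σ_0 = 0, σ_1 = 72/61, σ_2 = -216/61, σ_3 = 786/61, σ_4 = 0.
On [-1, 1], S(x) = 0 + 24/61·(x + 1) + 36/61·(x + 1)² - 24/61·(x + 1)³.
With (x + 1) = 3/2: S(1/2) = 36/61.

0.5902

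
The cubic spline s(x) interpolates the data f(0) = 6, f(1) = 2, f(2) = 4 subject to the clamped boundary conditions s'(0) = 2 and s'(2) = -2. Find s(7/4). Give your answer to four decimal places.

Write m_i for s''(x_i). With h_i = 1, 1 and divided differences Δ_i = -4, 2, the continuity of s' gives the tridiagonal system
  1·m_0 + 4·m_1 + 1·m_2 = 6(Δ_1 - Δ_0) = 36
Clamped end conditions give two more equations: 2h_0·m_0 + h_0·m_1 = 6(Δ_0 - s'(0)) = -36 and h_1·m_1 + 2h_1·m_2 = 6(s'(2) - Δ_1) = -24.
Forward elimination and back-substitution give m_0 = -29, m_1 = 22, m_2 = -23.
On [1, 2], s(x) = 2 - 3/2·(x - 1) + 11·(x - 1)² - 15/2·(x - 1)³.
With (x - 1) = 3/4: s(7/4) = 499/128.

3.8984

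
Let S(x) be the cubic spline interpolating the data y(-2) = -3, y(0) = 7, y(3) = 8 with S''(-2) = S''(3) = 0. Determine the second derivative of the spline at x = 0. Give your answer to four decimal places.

-2.8000

Let σ_i = S''(x_i). Step sizes h_i = 2, 3; slopes of the chords Δ_i = (y_(i+1) - y_i)/h_i = 5, 1/3.
  2·σ_0 + 10·σ_1 + 3·σ_2 = 6(Δ_1 - Δ_0) = -28
Natural end conditions: σ_0 = σ_2 = 0.
Solving the tridiagonal system: σ_0 = 0, σ_1 = -14/5, σ_2 = 0.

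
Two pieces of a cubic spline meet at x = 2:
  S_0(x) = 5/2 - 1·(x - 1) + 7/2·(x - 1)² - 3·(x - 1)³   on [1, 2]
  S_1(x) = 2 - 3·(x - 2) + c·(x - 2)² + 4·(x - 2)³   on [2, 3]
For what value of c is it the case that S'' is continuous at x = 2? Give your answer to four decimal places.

S_0''(x) = 7 - 18·(x - 1), so S_0''(2) = -11. On the right, S_1''(2) = 2c, so c = -11/2.

-5.5000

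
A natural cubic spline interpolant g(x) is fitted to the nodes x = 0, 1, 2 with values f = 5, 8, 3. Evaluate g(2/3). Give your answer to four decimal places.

With M_i denoting the second derivative at x_i, h_i = 1, 1, and Δ_i = (y_(i+1) − y_i)/h_i = 3, -5:
  1·M_0 + 4·M_1 + 1·M_2 = 6(Δ_1 - Δ_0) = -48
Natural end conditions: M_0 = M_2 = 0.
Forward elimination and back-substitution give M_0 = 0, M_1 = -12, M_2 = 0.
On [0, 1], g(x) = 5 + 5·x + 0·x² - 2·x³.
With x = 2/3: g(2/3) = 209/27.

7.7407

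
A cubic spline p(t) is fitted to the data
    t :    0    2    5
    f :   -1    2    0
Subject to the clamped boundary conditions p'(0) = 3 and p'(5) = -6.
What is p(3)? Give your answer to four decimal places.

Write M_i for p''(x_i). With h_i = 2, 3 and divided differences Δ_i = 3/2, -2/3, the continuity of p' gives the tridiagonal system
  2·M_0 + 10·M_1 + 3·M_2 = 6(Δ_1 - Δ_0) = -13
Clamped end conditions give two more equations: 2h_0·M_0 + h_0·M_1 = 6(Δ_0 - p'(0)) = -9 and h_1·M_1 + 2h_1·M_2 = 6(p'(5) - Δ_1) = -32.
Forward elimination and back-substitution give M_0 = -11/4, M_1 = 1, M_2 = -35/6.
On [2, 5], p(t) = 2 + 5/4·(t - 2) + 1/2·(t - 2)² - 41/108·(t - 2)³.
With (t - 2) = 1: p(3) = 91/27.

3.3704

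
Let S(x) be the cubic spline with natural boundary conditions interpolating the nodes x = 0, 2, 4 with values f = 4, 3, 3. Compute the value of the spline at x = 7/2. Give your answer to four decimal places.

2.9414

Let M_i = S''(x_i). Step sizes h_i = 2, 2; slopes of the chords Δ_i = (y_(i+1) - y_i)/h_i = -1/2, 0.
  2·M_0 + 8·M_1 + 2·M_2 = 6(Δ_1 - Δ_0) = 3
Natural end conditions: M_0 = M_2 = 0.
Solving the tridiagonal system: M_0 = 0, M_1 = 3/8, M_2 = 0.
On [2, 4], S(x) = 3 - 1/4·(x - 2) + 3/16·(x - 2)² - 1/32·(x - 2)³.
With (x - 2) = 3/2: S(7/2) = 753/256.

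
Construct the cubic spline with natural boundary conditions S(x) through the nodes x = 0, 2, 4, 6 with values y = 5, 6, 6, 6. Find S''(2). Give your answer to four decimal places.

With M_i denoting the second derivative at x_i, h_i = 2, 2, 2, and Δ_i = (y_(i+1) − y_i)/h_i = 1/2, 0, 0:
  2·M_0 + 8·M_1 + 2·M_2 = 6(Δ_1 - Δ_0) = -3
  2·M_1 + 8·M_2 + 2·M_3 = 6(Δ_2 - Δ_1) = 0
Natural end conditions: M_0 = M_3 = 0.
Forward elimination and back-substitution give M_0 = 0, M_1 = -2/5, M_2 = 1/10, M_3 = 0.

-0.4000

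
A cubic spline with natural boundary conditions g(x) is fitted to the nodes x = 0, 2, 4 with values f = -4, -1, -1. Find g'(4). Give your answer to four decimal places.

-0.3750

With M_i denoting the second derivative at x_i, h_i = 2, 2, and Δ_i = (y_(i+1) − y_i)/h_i = 3/2, 0:
  2·M_0 + 8·M_1 + 2·M_2 = 6(Δ_1 - Δ_0) = -9
Natural end conditions: M_0 = M_2 = 0.
Forward elimination and back-substitution give M_0 = 0, M_1 = -9/8, M_2 = 0.
On [2, 4], g'(x) = b_1 + 2c_1·(x - 2) + 3d_1·(x - 2)² with b_1 = Δ_1 - h_1(2M_1 + M_2)/6 = 3/4, c_1 = M_1/2 = -9/16, d_1 = (M_2 - M_1)/(6h_1) = 3/32. So g'(4) = -3/8.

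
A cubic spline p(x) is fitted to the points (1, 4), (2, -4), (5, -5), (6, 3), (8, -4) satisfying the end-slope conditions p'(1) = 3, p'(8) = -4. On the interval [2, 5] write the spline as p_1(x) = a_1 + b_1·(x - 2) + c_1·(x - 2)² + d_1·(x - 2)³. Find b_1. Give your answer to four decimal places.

Let M_i = p''(x_i). Step sizes h_i = 1, 3, 1, 2; slopes of the chords Δ_i = (y_(i+1) - y_i)/h_i = -8, -1/3, 8, -7/2.
  1·M_0 + 8·M_1 + 3·M_2 = 6(Δ_1 - Δ_0) = 46
  3·M_1 + 8·M_2 + 1·M_3 = 6(Δ_2 - Δ_1) = 50
  1·M_2 + 6·M_3 + 2·M_4 = 6(Δ_3 - Δ_2) = -69
Clamped end conditions give two more equations: 2h_0·M_0 + h_0·M_1 = 6(Δ_0 - p'(1)) = -66 and h_3·M_3 + 2h_3·M_4 = 6(p'(8) - Δ_3) = -3.
Hence M_0 = -373/10, M_1 = 43/5, M_2 = 29/6, M_3 = -217/15, M_4 = 389/60.
On [2, 5], with p_1(x) = a_1 + b_1·(x - 2) + c_1·(x - 2)² + d_1·(x - 2)³: c_1 = M_1/2 = 43/10, d_1 = (M_2 - M_1)/(6h_1) = -113/540, b_1 = Δ_1 - h_1(2M_1 + M_2)/6 = -227/20.

-11.3500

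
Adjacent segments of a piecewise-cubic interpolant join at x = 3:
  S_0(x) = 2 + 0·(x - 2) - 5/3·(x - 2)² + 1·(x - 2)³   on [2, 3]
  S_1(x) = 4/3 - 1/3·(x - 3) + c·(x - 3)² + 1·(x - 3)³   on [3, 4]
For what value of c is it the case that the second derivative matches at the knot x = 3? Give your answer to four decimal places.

1.3333

S_0''(x) = -10/3 + 6·(x - 2), so S_0''(3) = 8/3. On the right, S_1''(3) = 2c, so c = 4/3.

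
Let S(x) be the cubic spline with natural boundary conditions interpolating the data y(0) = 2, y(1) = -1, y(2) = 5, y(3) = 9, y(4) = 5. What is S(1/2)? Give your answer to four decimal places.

With M_i denoting the second derivative at x_i, h_i = 1, 1, 1, 1, and Δ_i = (y_(i+1) − y_i)/h_i = -3, 6, 4, -4:
  1·M_0 + 4·M_1 + 1·M_2 = 6(Δ_1 - Δ_0) = 54
  1·M_1 + 4·M_2 + 1·M_3 = 6(Δ_2 - Δ_1) = -12
  1·M_2 + 4·M_3 + 1·M_4 = 6(Δ_3 - Δ_2) = -48
Natural end conditions: M_0 = M_4 = 0.
Hence M_0 = 0, M_1 = 405/28, M_2 = -27/7, M_3 = -309/28, M_4 = 0.
On [0, 1], S(x) = 2 - 303/56·x + 0·x² + 135/56·x³.
With x = 1/2: S(1/2) = -181/448.

-0.4040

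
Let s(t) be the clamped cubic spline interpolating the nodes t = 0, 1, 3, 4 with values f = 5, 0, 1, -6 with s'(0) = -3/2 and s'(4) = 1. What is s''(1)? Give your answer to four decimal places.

14.3714

Put M_i = s'' at the i-th knot. Here h = (1, 2, 1) and Δ = (-5, 1/2, -7), so the interior equations h_(i-1)·M_(i-1) + 2(h_(i-1)+h_i)·M_i + h_i·M_(i+1) = 6(Δ_i − Δ_(i-1)) read
  1·M_0 + 6·M_1 + 2·M_2 = 6(Δ_1 - Δ_0) = 33
  2·M_1 + 6·M_2 + 1·M_3 = 6(Δ_2 - Δ_1) = -45
Clamped end conditions give two more equations: 2h_0·M_0 + h_0·M_1 = 6(Δ_0 - s'(0)) = -21 and h_2·M_2 + 2h_2·M_3 = 6(s'(4) - Δ_2) = 48.
Forward elimination and back-substitution give M_0 = -619/35, M_1 = 503/35, M_2 = -622/35, M_3 = 1151/35.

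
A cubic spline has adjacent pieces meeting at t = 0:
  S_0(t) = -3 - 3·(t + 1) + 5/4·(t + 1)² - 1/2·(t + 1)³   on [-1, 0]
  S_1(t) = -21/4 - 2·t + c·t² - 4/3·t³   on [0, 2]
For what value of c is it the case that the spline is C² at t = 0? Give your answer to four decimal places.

S_0''(t) = 5/2 - 3·(t + 1), so S_0''(0) = -1/2. On the right, S_1''(0) = 2c, so c = -1/4.

-0.2500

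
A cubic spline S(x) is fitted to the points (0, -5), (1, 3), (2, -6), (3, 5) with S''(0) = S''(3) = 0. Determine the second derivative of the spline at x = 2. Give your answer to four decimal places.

38.8000

Let M_i = S''(x_i). Step sizes h_i = 1, 1, 1; slopes of the chords Δ_i = (y_(i+1) - y_i)/h_i = 8, -9, 11.
  1·M_0 + 4·M_1 + 1·M_2 = 6(Δ_1 - Δ_0) = -102
  1·M_1 + 4·M_2 + 1·M_3 = 6(Δ_2 - Δ_1) = 120
Natural end conditions: M_0 = M_3 = 0.
Solving the tridiagonal system: M_0 = 0, M_1 = -176/5, M_2 = 194/5, M_3 = 0.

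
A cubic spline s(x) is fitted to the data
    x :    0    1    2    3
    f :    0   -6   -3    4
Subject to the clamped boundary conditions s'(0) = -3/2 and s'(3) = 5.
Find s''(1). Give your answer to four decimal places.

Write M_i for s''(x_i). With h_i = 1, 1, 1 and divided differences Δ_i = -6, 3, 7, the continuity of s' gives the tridiagonal system
  1·M_0 + 4·M_1 + 1·M_2 = 6(Δ_1 - Δ_0) = 54
  1·M_1 + 4·M_2 + 1·M_3 = 6(Δ_2 - Δ_1) = 24
Clamped end conditions give two more equations: 2h_0·M_0 + h_0·M_1 = 6(Δ_0 - s'(0)) = -27 and h_2·M_2 + 2h_2·M_3 = 6(s'(3) - Δ_2) = -12.
Solving: M_0 = -68/3, M_1 = 55/3, M_2 = 10/3, M_3 = -23/3.

18.3333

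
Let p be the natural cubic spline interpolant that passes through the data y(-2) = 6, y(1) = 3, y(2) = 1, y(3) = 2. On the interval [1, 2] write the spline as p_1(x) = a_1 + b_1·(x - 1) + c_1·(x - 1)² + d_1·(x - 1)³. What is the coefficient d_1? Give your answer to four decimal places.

Let M_i = p''(x_i). Step sizes h_i = 3, 1, 1; slopes of the chords Δ_i = (y_(i+1) - y_i)/h_i = -1, -2, 1.
  3·M_0 + 8·M_1 + 1·M_2 = 6(Δ_1 - Δ_0) = -6
  1·M_1 + 4·M_2 + 1·M_3 = 6(Δ_2 - Δ_1) = 18
Natural end conditions: M_0 = M_3 = 0.
Forward elimination and back-substitution give M_0 = 0, M_1 = -42/31, M_2 = 150/31, M_3 = 0.
On [1, 2], with p_1(x) = a_1 + b_1·(x - 1) + c_1·(x - 1)² + d_1·(x - 1)³: c_1 = M_1/2 = -21/31, d_1 = (M_2 - M_1)/(6h_1) = 32/31, b_1 = Δ_1 - h_1(2M_1 + M_2)/6 = -73/31.

1.0323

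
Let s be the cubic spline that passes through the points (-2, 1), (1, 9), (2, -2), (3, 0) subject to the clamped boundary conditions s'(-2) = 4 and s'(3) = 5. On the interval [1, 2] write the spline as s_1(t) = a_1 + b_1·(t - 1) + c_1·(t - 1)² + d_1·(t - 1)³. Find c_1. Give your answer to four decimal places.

-7.8621

Put σ_i = s'' at the i-th knot. Here h = (3, 1, 1) and Δ = (8/3, -11, 2), so the interior equations h_(i-1)·σ_(i-1) + 2(h_(i-1)+h_i)·σ_i + h_i·σ_(i+1) = 6(Δ_i − Δ_(i-1)) read
  3·σ_0 + 8·σ_1 + 1·σ_2 = 6(Δ_1 - Δ_0) = -82
  1·σ_1 + 4·σ_2 + 1·σ_3 = 6(Δ_2 - Δ_1) = 78
Clamped end conditions give two more equations: 2h_0·σ_0 + h_0·σ_1 = 6(Δ_0 - s'(-2)) = -8 and h_2·σ_2 + 2h_2·σ_3 = 6(s'(3) - Δ_2) = 18.
Hence σ_0 = 568/87, σ_1 = -456/29, σ_2 = 702/29, σ_3 = -90/29.
On [1, 2], with s_1(t) = a_1 + b_1·(t - 1) + c_1·(t - 1)² + d_1·(t - 1)³: c_1 = σ_1/2 = -228/29, d_1 = (σ_2 - σ_1)/(6h_1) = 193/29, b_1 = Δ_1 - h_1(2σ_1 + σ_2)/6 = -284/29.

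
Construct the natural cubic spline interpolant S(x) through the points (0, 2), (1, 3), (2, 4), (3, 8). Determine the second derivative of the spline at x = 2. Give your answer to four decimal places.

4.8000

Let σ_i = S''(x_i). Step sizes h_i = 1, 1, 1; slopes of the chords Δ_i = (y_(i+1) - y_i)/h_i = 1, 1, 4.
  1·σ_0 + 4·σ_1 + 1·σ_2 = 6(Δ_1 - Δ_0) = 0
  1·σ_1 + 4·σ_2 + 1·σ_3 = 6(Δ_2 - Δ_1) = 18
Natural end conditions: σ_0 = σ_3 = 0.
Solving: σ_0 = 0, σ_1 = -6/5, σ_2 = 24/5, σ_3 = 0.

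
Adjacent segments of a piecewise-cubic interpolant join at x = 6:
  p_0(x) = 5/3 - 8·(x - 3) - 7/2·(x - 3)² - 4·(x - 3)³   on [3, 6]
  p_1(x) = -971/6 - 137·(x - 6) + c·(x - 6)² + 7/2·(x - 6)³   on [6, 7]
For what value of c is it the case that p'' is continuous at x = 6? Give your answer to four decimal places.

-39.5000

p_0''(x) = -7 - 24·(x - 3), so p_0''(6) = -79. On the right, p_1''(6) = 2c, so c = -79/2.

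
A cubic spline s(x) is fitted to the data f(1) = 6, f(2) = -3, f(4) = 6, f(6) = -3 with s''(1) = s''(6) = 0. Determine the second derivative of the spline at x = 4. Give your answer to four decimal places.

-11.0455

With σ_i denoting the second derivative at x_i, h_i = 1, 2, 2, and Δ_i = (y_(i+1) − y_i)/h_i = -9, 9/2, -9/2:
  1·σ_0 + 6·σ_1 + 2·σ_2 = 6(Δ_1 - Δ_0) = 81
  2·σ_1 + 8·σ_2 + 2·σ_3 = 6(Δ_2 - Δ_1) = -54
Natural end conditions: σ_0 = σ_3 = 0.
Solving: σ_0 = 0, σ_1 = 189/11, σ_2 = -243/22, σ_3 = 0.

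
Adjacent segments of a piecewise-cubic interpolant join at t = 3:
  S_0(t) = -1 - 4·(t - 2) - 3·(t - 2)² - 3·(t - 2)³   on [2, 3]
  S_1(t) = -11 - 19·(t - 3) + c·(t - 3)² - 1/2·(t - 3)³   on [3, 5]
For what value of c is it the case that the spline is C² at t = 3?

S_0''(t) = -6 - 18·(t - 2), so S_0''(3) = -24. On the right, S_1''(3) = 2c, so c = -12.

-12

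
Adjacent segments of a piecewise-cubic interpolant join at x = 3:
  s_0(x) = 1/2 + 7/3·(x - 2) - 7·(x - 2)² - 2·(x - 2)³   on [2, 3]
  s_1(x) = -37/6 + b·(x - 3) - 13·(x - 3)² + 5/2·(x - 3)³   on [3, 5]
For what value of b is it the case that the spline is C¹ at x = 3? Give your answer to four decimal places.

-17.6667

s_0'(x) = 7/3 - 14·(x - 2) - 6·(x - 2)², so s_0'(3) = -53/3. On the right, s_1'(3) = b, so b = -53/3.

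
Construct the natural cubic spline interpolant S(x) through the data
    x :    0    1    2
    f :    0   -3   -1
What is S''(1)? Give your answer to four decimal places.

7.5000

Put M_i = S'' at the i-th knot. Here h = (1, 1) and Δ = (-3, 2), so the interior equations h_(i-1)·M_(i-1) + 2(h_(i-1)+h_i)·M_i + h_i·M_(i+1) = 6(Δ_i − Δ_(i-1)) read
  1·M_0 + 4·M_1 + 1·M_2 = 6(Δ_1 - Δ_0) = 30
Natural end conditions: M_0 = M_2 = 0.
Solving: M_0 = 0, M_1 = 15/2, M_2 = 0.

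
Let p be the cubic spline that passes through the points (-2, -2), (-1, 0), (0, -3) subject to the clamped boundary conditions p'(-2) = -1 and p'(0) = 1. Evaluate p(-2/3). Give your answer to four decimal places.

Write M_i for p''(x_i). With h_i = 1, 1 and divided differences Δ_i = 2, -3, the continuity of p' gives the tridiagonal system
  1·M_0 + 4·M_1 + 1·M_2 = 6(Δ_1 - Δ_0) = -30
Clamped end conditions give two more equations: 2h_0·M_0 + h_0·M_1 = 6(Δ_0 - p'(-2)) = 18 and h_1·M_1 + 2h_1·M_2 = 6(p'(0) - Δ_1) = 24.
Forward elimination and back-substitution give M_0 = 35/2, M_1 = -17, M_2 = 41/2.
On [-1, 0], p(t) = 0 - 3/4·(t + 1) - 17/2·(t + 1)² + 25/4·(t + 1)³.
With (t + 1) = 1/3: p(-2/3) = -26/27.

-0.9630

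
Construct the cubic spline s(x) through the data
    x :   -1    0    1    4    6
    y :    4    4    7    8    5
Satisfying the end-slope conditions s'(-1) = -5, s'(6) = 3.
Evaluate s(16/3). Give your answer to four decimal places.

4.5030

Put σ_i = s'' at the i-th knot. Here h = (1, 1, 3, 2) and Δ = (0, 3, 1/3, -3/2), so the interior equations h_(i-1)·σ_(i-1) + 2(h_(i-1)+h_i)·σ_i + h_i·σ_(i+1) = 6(Δ_i − Δ_(i-1)) read
  1·σ_0 + 4·σ_1 + 1·σ_2 = 6(Δ_1 - Δ_0) = 18
  1·σ_1 + 8·σ_2 + 3·σ_3 = 6(Δ_2 - Δ_1) = -16
  3·σ_2 + 10·σ_3 + 2·σ_4 = 6(Δ_3 - Δ_2) = -11
Clamped end conditions give two more equations: 2h_0·σ_0 + h_0·σ_1 = 6(Δ_0 - s'(-1)) = 30 and h_3·σ_3 + 2h_3·σ_4 = 6(s'(6) - Δ_3) = 27.
Hence σ_0 = 4057/282, σ_1 = 173/141, σ_2 = -365/282, σ_3 = -323/141, σ_4 = 4453/564.
On [4, 6], s(x) = 8 - 1469/564·(x - 4) - 323/282·(x - 4)² + 1915/2256·(x - 4)³.
With (x - 4) = 4/3: s(16/3) = 17143/3807.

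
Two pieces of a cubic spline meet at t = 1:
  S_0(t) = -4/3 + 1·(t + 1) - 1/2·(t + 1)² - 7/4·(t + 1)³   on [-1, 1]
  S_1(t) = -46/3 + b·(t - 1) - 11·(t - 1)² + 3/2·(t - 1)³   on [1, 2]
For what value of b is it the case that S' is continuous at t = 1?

-22

S_0'(t) = 1 - 1·(t + 1) - 21/4·(t + 1)², so S_0'(1) = -22. On the right, S_1'(1) = b, so b = -22.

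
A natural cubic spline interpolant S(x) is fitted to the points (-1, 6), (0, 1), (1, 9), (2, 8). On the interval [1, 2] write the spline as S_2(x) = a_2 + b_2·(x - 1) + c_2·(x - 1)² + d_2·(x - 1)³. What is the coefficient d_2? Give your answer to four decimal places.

3.2667

Put σ_i = S'' at the i-th knot. Here h = (1, 1, 1) and Δ = (-5, 8, -1), so the interior equations h_(i-1)·σ_(i-1) + 2(h_(i-1)+h_i)·σ_i + h_i·σ_(i+1) = 6(Δ_i − Δ_(i-1)) read
  1·σ_0 + 4·σ_1 + 1·σ_2 = 6(Δ_1 - Δ_0) = 78
  1·σ_1 + 4·σ_2 + 1·σ_3 = 6(Δ_2 - Δ_1) = -54
Natural end conditions: σ_0 = σ_3 = 0.
Hence σ_0 = 0, σ_1 = 122/5, σ_2 = -98/5, σ_3 = 0.
On [1, 2], with S_2(x) = a_2 + b_2·(x - 1) + c_2·(x - 1)² + d_2·(x - 1)³: c_2 = σ_2/2 = -49/5, d_2 = (σ_3 - σ_2)/(6h_2) = 49/15, b_2 = Δ_2 - h_2(2σ_2 + σ_3)/6 = 83/15.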